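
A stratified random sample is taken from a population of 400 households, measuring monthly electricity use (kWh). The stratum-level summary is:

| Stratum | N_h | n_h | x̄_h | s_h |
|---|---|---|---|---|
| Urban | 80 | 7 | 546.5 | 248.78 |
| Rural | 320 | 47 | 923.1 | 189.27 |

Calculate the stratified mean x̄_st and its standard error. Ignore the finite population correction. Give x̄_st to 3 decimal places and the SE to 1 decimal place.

x̄_st = Σ W_h x̄_h = (80·546.5 + 320·923.1)/400 = 847.78000
V̂(x̄_st) = Σ W_h² s_h²/n_h, with W_h = N_h/N and N = 400:
  stratum Urban: (80/400)²·248.78²/7 = 353.666
  stratum Rural: (320/400)²·189.27²/47 = 487.804
V̂(x̄_st) = 841.47
SE(x̄_st) = √841.47 = 29.0081

x̄_st ≈ 847.780, SE ≈ 29.0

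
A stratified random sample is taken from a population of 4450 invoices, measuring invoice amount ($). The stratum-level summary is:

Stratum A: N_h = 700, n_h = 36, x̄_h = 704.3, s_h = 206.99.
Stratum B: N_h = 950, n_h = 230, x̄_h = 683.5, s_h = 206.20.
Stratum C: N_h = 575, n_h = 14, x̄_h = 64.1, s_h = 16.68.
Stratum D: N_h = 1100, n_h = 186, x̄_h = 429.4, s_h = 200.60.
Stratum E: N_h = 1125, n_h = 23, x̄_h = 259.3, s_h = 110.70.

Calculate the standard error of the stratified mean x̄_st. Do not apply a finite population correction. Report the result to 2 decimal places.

SE(x̄_st) ≈ 9.25

V̂(x̄_st) = Σ W_h² s_h²/n_h, with W_h = N_h/N and N = 4450:
  stratum A: (700/4450)²·206.99²/36 = 29.4491
  stratum B: (950/4450)²·206.20²/230 = 8.42513
  stratum C: (575/4450)²·16.68²/14 = 0.331803
  stratum D: (1100/4450)²·200.60²/186 = 13.2195
  stratum E: (1125/4450)²·110.70²/23 = 34.0528
V̂(x̄_st) = 85.4783
SE(x̄_st) = √85.4783 = 9.24545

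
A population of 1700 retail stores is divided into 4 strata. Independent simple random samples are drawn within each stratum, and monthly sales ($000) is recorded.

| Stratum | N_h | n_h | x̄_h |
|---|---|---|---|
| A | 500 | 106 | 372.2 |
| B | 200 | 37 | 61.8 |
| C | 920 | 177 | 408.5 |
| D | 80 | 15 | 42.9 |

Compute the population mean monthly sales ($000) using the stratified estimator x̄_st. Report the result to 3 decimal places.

N = Σ N_h = 1700. Stratum weights W_h = N_h/N.
x̄_st = (500·372.2 + 200·61.8 + 920·408.5 + 80·42.9) / 1700 = 339.83059

x̄_st ≈ 339.831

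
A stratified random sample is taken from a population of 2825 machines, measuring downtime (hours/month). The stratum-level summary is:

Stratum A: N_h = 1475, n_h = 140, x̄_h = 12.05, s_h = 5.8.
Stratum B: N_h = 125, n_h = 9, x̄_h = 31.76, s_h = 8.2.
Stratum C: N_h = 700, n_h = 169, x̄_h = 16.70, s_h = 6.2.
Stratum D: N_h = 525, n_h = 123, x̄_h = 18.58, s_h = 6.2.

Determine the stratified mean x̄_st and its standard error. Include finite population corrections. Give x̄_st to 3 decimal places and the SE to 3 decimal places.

x̄_st ≈ 15.288, SE ≈ 0.303

x̄_st = Σ W_h x̄_h = (1475·12.05 + 125·31.76 + 700·16.70 + 525·18.58)/2825 = 15.28788
V̂(x̄_st) = Σ W_h² (1 − n_h/N_h) s_h²/n_h, with W_h = N_h/N and N = 2825:
  stratum A: (1475/2825)²·(1 − 140/1475)·5.8²/140 = 0.0592877
  stratum B: (125/2825)²·(1 − 9/125)·8.2²/9 = 0.0135743
  stratum C: (700/2825)²·(1 − 169/700)·6.2²/169 = 0.0105938
  stratum D: (525/2825)²·(1 − 123/525)·6.2²/123 = 0.00826469
V̂(x̄_st) = 0.0917204
SE(x̄_st) = √0.0917204 = 0.302854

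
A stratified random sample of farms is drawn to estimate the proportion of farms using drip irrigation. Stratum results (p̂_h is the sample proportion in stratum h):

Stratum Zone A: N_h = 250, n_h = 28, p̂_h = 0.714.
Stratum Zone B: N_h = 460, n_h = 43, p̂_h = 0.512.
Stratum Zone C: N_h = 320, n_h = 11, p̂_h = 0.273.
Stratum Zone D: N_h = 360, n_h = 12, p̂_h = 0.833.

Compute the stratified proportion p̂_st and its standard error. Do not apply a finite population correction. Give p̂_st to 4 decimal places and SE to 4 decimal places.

p̂_st ≈ 0.5764, SE ≈ 0.0529

N = 1390; stratum weights W_h = N_h/N.
p̂_st = Σ W_h p̂_h = (250·0.714 + 460·0.512 + 320·0.273 + 360·0.833)/1390 = 0.57645
V̂(p̂_st) = Σ W_h² p̂_h(1−p̂_h)/(n_h−1):
  stratum Zone A: (250/1390)²·0.714·0.286/27 = 0.000244653
  stratum Zone B: (460/1390)²·0.512·0.488/42 = 0.000651518
  stratum Zone C: (320/1390)²·0.273·0.727/10 = 0.00105188
  stratum Zone D: (360/1390)²·0.833·0.167/11 = 0.00084829
V̂(p̂_st) = 0.00279634; SE = √V̂ = 0.0528805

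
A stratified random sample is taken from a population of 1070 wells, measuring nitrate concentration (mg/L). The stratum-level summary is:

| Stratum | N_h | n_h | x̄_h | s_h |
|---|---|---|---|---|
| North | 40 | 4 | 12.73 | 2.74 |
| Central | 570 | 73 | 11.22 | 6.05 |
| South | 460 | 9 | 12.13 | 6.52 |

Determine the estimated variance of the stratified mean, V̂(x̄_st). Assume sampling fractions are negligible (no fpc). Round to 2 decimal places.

V̂(x̄_st) ≈ 1.02

V̂(x̄_st) = Σ W_h² s_h²/n_h, with W_h = N_h/N and N = 1070:
  stratum North: (40/1070)²·2.74²/4 = 0.00262297
  stratum Central: (570/1070)²·6.05²/73 = 0.142289
  stratum South: (460/1070)²·6.52²/9 = 0.872973
V̂(x̄_st) = 1.01788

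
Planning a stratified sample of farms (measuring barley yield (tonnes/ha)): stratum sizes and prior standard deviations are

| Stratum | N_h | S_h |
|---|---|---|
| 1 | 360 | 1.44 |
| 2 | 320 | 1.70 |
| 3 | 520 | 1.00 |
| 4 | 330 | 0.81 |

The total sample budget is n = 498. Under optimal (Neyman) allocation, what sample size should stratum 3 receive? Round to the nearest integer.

Neyman allocation: n_h = n · N_h S_h / Σ N_i S_i, with n = 498.
  stratum 1: N_h·S_h = 360·1.44 = 518.40
  stratum 2: N_h·S_h = 320·1.70 = 544.00
  stratum 3: N_h·S_h = 520·1.00 = 520.00
  stratum 4: N_h·S_h = 330·0.81 = 267.30
Σ N_h S_h = 1849.70
n for stratum 3 = 498·520.00/1849.70 = 140.001 → 140

140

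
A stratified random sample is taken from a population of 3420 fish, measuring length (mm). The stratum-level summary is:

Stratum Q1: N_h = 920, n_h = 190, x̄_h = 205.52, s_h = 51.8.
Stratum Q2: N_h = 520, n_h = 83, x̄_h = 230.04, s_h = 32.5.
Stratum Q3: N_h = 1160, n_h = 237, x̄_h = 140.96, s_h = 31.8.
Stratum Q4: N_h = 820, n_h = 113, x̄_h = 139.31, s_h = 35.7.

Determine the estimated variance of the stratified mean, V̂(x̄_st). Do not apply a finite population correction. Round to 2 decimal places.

V̂(x̄_st) ≈ 2.46

V̂(x̄_st) = Σ W_h² s_h²/n_h, with W_h = N_h/N and N = 3420:
  stratum Q1: (920/3420)²·51.8²/190 = 1.02195
  stratum Q2: (520/3420)²·32.5²/83 = 0.2942
  stratum Q3: (1160/3420)²·31.8²/237 = 0.490874
  stratum Q4: (820/3420)²·35.7²/113 = 0.648386
V̂(x̄_st) = 2.45541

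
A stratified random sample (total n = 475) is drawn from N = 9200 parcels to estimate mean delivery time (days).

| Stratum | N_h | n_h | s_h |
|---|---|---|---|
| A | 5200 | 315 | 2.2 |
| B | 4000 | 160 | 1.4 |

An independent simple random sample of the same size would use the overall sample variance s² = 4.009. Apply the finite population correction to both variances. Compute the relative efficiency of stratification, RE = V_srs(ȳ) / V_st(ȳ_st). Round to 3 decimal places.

V̂(ȳ_st) = Σ W_h² (1 − n_h/N_h) s_h²/n_h, with W_h = N_h/N and N = 9200:
  stratum A: (5200/9200)²·(1 − 315/5200)·2.2²/315 = 0.00461134
  stratum B: (4000/9200)²·(1 − 160/4000)·1.4²/160 = 0.00222306
V_st = 0.0068344
V_srs = (1 − 475/9200)·4.009/475 = 0.00800424
Relative efficiency = V_srs / V_st = 0.00800424/0.0068344 = 1.1712

RE ≈ 1.171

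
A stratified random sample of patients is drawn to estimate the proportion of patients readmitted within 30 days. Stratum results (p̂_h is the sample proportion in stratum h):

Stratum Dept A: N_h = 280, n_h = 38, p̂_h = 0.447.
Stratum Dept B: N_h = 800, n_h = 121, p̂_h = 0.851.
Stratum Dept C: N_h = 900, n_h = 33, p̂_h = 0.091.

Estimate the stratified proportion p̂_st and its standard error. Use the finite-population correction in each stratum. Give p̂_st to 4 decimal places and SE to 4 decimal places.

N = 1980; stratum weights W_h = N_h/N.
p̂_st = Σ W_h p̂_h = (280·0.447 + 800·0.851 + 900·0.091)/1980 = 0.44841
V̂(p̂_st) = Σ W_h² (1 − n_h/N_h) p̂_h(1−p̂_h)/(n_h−1):
  stratum Dept A: (280/1980)²·(1 − 38/280)·0.447·0.553/37 = 0.000115471
  stratum Dept B: (800/1980)²·(1 − 121/800)·0.851·0.149/120 = 0.000146408
  stratum Dept C: (900/1980)²·(1 − 33/900)·0.091·0.909/32 = 0.000514501
V̂(p̂_st) = 0.00077638; SE = √V̂ = 0.0278636

p̂_st ≈ 0.4484, SE ≈ 0.0279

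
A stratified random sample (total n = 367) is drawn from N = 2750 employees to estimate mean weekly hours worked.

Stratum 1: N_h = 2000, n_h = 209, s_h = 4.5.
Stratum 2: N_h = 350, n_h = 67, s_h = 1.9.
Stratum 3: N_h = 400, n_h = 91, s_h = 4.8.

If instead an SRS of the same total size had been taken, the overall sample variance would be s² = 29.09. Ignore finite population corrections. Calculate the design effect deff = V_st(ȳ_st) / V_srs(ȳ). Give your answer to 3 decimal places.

V̂(ȳ_st) = Σ W_h² s_h²/n_h, with W_h = N_h/N and N = 2750:
  stratum 1: (2000/2750)²·4.5²/209 = 0.0512476
  stratum 2: (350/2750)²·1.9²/67 = 0.000872777
  stratum 3: (400/2750)²·4.8²/91 = 0.00535668
V_st = 0.057477
V_srs = s²/n = 29.09/367 = 0.0792643
deff = V_st / V_srs = 0.057477/0.0792643 = 0.7251

deff ≈ 0.725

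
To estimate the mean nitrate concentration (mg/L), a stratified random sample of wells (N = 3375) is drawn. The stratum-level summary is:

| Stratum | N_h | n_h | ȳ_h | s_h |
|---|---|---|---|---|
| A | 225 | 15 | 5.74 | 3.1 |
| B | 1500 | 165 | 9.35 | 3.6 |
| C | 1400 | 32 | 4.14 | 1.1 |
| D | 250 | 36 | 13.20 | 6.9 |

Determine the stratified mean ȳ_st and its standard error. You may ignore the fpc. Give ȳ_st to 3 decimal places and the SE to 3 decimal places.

ȳ_st ≈ 7.233, SE ≈ 0.179

ȳ_st = Σ W_h ȳ_h = (225·5.74 + 1500·9.35 + 1400·4.14 + 250·13.20)/3375 = 7.23333
V̂(ȳ_st) = Σ W_h² s_h²/n_h, with W_h = N_h/N and N = 3375:
  stratum A: (225/3375)²·3.1²/15 = 0.00284741
  stratum B: (1500/3375)²·3.6²/165 = 0.0155152
  stratum C: (1400/3375)²·1.1²/32 = 0.00650645
  stratum D: (250/3375)²·6.9²/36 = 0.00725652
V̂(ȳ_st) = 0.0321255
SE(ȳ_st) = √0.0321255 = 0.179236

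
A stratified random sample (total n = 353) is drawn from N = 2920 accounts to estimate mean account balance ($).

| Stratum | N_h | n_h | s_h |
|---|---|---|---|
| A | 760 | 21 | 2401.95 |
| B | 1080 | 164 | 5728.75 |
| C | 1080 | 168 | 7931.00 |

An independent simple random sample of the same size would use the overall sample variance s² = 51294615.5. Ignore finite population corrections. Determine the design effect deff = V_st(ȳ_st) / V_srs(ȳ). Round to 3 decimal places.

deff ≈ 0.669

V̂(ȳ_st) = Σ W_h² s_h²/n_h, with W_h = N_h/N and N = 2920:
  stratum A: (760/2920)²·2401.95²/21 = 18611
  stratum B: (1080/2920)²·5728.75²/164 = 27375.2
  stratum C: (1080/2920)²·7931.00²/168 = 51218.7
V_st = 97204.9
V_srs = s²/n = 51294615.5/353 = 145311
deff = V_st / V_srs = 97204.9/145311 = 0.6689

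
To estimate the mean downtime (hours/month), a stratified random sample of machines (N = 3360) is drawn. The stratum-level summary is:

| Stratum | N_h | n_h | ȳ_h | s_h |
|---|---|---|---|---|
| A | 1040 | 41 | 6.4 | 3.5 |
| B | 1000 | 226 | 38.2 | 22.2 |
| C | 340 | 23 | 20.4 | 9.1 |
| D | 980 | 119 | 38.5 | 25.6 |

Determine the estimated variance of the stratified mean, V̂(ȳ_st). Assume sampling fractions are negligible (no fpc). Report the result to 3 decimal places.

V̂(ȳ_st) ≈ 0.727

V̂(ȳ_st) = Σ W_h² s_h²/n_h, with W_h = N_h/N and N = 3360:
  stratum A: (1040/3360)²·3.5²/41 = 0.0286247
  stratum B: (1000/3360)²·22.2²/226 = 0.193161
  stratum C: (340/3360)²·9.1²/23 = 0.0368667
  stratum D: (980/3360)²·25.6²/119 = 0.468497
V̂(ȳ_st) = 0.727149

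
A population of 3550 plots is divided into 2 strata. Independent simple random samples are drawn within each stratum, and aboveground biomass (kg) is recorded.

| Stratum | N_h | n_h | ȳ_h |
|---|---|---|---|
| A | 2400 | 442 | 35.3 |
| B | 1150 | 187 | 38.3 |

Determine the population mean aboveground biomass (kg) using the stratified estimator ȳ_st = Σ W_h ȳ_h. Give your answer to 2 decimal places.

N = Σ N_h = 3550. Stratum weights W_h = N_h/N.
ȳ_st = (2400·35.3 + 1150·38.3) / 3550 = 36.2718

ȳ_st ≈ 36.27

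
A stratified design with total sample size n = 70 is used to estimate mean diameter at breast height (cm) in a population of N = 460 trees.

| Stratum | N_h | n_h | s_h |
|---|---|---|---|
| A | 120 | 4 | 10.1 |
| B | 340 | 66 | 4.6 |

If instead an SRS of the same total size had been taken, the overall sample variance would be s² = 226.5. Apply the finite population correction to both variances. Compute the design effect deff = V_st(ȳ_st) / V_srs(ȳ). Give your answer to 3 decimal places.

V̂(ȳ_st) = Σ W_h² (1 − n_h/N_h) s_h²/n_h, with W_h = N_h/N and N = 460:
  stratum A: (120/460)²·(1 − 4/120)·10.1²/4 = 1.67767
  stratum B: (340/460)²·(1 − 66/340)·4.6²/66 = 0.141152
V_st = 1.81882
V_srs = (1 − 70/460)·226.5/70 = 2.74332
deff = V_st / V_srs = 1.81882/2.74332 = 0.6630

deff ≈ 0.663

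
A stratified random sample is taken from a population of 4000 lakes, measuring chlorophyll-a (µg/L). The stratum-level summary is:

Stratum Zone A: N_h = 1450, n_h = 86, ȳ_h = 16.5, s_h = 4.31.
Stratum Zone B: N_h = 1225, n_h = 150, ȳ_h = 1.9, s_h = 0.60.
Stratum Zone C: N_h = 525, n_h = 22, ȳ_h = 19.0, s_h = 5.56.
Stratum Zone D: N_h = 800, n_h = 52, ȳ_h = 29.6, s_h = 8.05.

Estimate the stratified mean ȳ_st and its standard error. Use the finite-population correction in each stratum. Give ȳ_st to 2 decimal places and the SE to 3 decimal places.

ȳ_st ≈ 14.98, SE ≈ 0.311

ȳ_st = Σ W_h ȳ_h = (1450·16.5 + 1225·1.9 + 525·19.0 + 800·29.6)/4000 = 14.97687
V̂(ȳ_st) = Σ W_h² (1 − n_h/N_h) s_h²/n_h, with W_h = N_h/N and N = 4000:
  stratum Zone A: (1450/4000)²·(1 − 86/1450)·4.31²/86 = 0.0267004
  stratum Zone B: (1225/4000)²·(1 − 150/1225)·0.60²/150 = 0.000197531
  stratum Zone C: (525/4000)²·(1 − 22/525)·5.56²/22 = 0.0231918
  stratum Zone D: (800/4000)²·(1 − 52/800)·8.05²/52 = 0.046608
V̂(ȳ_st) = 0.0966977
SE(ȳ_st) = √0.0966977 = 0.310963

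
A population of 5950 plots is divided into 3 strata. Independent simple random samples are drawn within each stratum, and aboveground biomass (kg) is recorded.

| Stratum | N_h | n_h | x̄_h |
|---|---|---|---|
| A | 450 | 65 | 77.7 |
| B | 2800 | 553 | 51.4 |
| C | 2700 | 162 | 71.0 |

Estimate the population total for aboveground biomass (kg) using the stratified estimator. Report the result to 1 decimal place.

τ̂_st = Σ N_h x̄_h = 450·77.7 + 2800·51.4 + 2700·71.0 = 370585.0

τ̂_st ≈ 370585.0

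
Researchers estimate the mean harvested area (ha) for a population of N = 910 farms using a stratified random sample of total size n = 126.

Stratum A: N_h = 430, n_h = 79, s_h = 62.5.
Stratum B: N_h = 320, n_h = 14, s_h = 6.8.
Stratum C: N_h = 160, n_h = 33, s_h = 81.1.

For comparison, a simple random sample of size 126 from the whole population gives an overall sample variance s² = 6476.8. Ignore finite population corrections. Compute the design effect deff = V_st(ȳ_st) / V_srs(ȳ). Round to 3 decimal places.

deff ≈ 0.343

V̂(ȳ_st) = Σ W_h² s_h²/n_h, with W_h = N_h/N and N = 910:
  stratum A: (430/910)²·62.5²/79 = 11.0405
  stratum B: (320/910)²·6.8²/14 = 0.40842
  stratum C: (160/910)²·81.1²/33 = 6.16148
V_st = 17.6104
V_srs = s²/n = 6476.8/126 = 51.4032
deff = V_st / V_srs = 17.6104/51.4032 = 0.3426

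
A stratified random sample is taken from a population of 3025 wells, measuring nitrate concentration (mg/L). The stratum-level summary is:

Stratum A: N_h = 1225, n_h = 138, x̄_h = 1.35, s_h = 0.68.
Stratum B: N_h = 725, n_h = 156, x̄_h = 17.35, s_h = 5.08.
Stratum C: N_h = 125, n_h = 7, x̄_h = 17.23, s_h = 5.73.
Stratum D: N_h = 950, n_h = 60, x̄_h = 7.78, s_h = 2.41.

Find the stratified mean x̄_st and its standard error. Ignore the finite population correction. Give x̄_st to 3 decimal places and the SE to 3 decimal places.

x̄_st ≈ 7.860, SE ≈ 0.166

x̄_st = Σ W_h x̄_h = (1225·1.35 + 725·17.35 + 125·17.23 + 950·7.78)/3025 = 7.86025
V̂(x̄_st) = Σ W_h² s_h²/n_h, with W_h = N_h/N and N = 3025:
  stratum A: (1225/3025)²·0.68²/138 = 0.00054949
  stratum B: (725/3025)²·5.08²/156 = 0.00950229
  stratum C: (125/3025)²·5.73²/7 = 0.00800904
  stratum D: (950/3025)²·2.41²/60 = 0.00954727
V̂(x̄_st) = 0.0276081
SE(x̄_st) = √0.0276081 = 0.166157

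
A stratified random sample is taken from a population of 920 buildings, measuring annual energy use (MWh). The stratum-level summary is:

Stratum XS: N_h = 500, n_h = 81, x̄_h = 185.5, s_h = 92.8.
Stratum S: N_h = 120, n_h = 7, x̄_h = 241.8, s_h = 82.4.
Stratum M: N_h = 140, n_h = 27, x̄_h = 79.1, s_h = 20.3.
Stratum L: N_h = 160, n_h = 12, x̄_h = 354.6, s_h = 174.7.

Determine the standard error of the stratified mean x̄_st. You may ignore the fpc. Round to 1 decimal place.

SE(x̄_st) ≈ 11.2

V̂(x̄_st) = Σ W_h² s_h²/n_h, with W_h = N_h/N and N = 920:
  stratum XS: (500/920)²·92.8²/81 = 31.4033
  stratum S: (120/920)²·82.4²/7 = 16.5023
  stratum M: (140/920)²·20.3²/27 = 0.353434
  stratum L: (160/920)²·174.7²/12 = 76.9252
V̂(x̄_st) = 125.184
SE(x̄_st) = √125.184 = 11.1886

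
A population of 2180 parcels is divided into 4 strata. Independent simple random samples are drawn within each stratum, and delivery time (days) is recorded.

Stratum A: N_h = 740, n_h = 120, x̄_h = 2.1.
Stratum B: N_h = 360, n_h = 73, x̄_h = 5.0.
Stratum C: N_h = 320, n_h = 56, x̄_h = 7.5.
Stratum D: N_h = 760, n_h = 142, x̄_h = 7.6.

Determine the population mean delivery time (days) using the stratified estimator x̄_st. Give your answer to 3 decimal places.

x̄_st ≈ 5.289

N = Σ N_h = 2180. Stratum weights W_h = N_h/N.
x̄_st = (740·2.1 + 360·5.0 + 320·7.5 + 760·7.6) / 2180 = 5.28899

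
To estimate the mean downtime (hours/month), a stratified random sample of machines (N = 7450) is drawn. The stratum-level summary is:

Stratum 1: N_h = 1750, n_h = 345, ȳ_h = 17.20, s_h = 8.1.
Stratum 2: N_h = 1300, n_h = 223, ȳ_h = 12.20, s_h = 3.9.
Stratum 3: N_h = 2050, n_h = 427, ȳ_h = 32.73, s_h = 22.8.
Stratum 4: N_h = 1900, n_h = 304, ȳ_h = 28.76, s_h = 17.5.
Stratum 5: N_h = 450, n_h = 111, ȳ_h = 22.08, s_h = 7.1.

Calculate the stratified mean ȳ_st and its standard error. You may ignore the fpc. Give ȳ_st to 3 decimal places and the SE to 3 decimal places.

ȳ_st ≈ 23.844, SE ≈ 0.415

ȳ_st = Σ W_h ȳ_h = (1750·17.20 + 1300·12.20 + 2050·32.73 + 1900·28.76 + 450·22.08)/7450 = 23.84383
V̂(ȳ_st) = Σ W_h² s_h²/n_h, with W_h = N_h/N and N = 7450:
  stratum 1: (1750/7450)²·8.1²/345 = 0.0104934
  stratum 2: (1300/7450)²·3.9²/223 = 0.00207682
  stratum 3: (2050/7450)²·22.8²/427 = 0.0921801
  stratum 4: (1900/7450)²·17.5²/304 = 0.0655235
  stratum 5: (450/7450)²·7.1²/111 = 0.00165694
V̂(ȳ_st) = 0.171931
SE(ȳ_st) = √0.171931 = 0.414645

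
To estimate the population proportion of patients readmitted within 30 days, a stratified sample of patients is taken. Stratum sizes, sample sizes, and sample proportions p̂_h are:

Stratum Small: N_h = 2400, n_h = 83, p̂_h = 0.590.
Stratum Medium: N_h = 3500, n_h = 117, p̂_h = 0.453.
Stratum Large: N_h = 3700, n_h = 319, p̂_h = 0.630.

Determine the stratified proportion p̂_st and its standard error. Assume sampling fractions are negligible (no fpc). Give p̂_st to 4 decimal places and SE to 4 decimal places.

N = 9600; stratum weights W_h = N_h/N.
p̂_st = Σ W_h p̂_h = (2400·0.590 + 3500·0.453 + 3700·0.630)/9600 = 0.55547
V̂(p̂_st) = Σ W_h² p̂_h(1−p̂_h)/(n_h−1):
  stratum Small: (2400/9600)²·0.590·0.410/82 = 0.000184375
  stratum Medium: (3500/9600)²·0.453·0.547/116 = 0.000283936
  stratum Large: (3700/9600)²·0.630·0.370/318 = 0.000108887
V̂(p̂_st) = 0.000577198; SE = √V̂ = 0.024025

p̂_st ≈ 0.5555, SE ≈ 0.0240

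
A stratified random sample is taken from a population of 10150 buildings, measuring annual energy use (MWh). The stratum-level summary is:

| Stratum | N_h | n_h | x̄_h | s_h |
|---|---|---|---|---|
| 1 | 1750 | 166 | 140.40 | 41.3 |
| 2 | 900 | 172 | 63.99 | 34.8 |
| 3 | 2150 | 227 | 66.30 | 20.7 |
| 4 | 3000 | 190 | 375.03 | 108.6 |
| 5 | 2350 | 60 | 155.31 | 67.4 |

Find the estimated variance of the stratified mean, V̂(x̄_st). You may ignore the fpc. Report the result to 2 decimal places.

V̂(x̄_st) ≈ 9.93

V̂(x̄_st) = Σ W_h² s_h²/n_h, with W_h = N_h/N and N = 10150:
  stratum 1: (1750/10150)²·41.3²/166 = 0.305447
  stratum 2: (900/10150)²·34.8²/172 = 0.0553583
  stratum 3: (2150/10150)²·20.7²/227 = 0.0846954
  stratum 4: (3000/10150)²·108.6²/190 = 5.42271
  stratum 5: (2350/10150)²·67.4²/60 = 4.05856
V̂(x̄_st) = 9.92677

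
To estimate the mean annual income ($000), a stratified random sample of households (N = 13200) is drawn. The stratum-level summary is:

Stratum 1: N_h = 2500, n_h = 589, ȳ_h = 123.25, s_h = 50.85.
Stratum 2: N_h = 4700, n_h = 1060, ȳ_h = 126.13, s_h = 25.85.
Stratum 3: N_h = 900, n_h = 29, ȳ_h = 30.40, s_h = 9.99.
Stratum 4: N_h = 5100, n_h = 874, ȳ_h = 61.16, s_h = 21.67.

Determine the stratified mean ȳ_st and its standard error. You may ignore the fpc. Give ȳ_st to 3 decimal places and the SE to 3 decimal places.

ȳ_st = Σ W_h ȳ_h = (2500·123.25 + 4700·126.13 + 900·30.40 + 5100·61.16)/13200 = 93.95545
V̂(ȳ_st) = Σ W_h² s_h²/n_h, with W_h = N_h/N and N = 13200:
  stratum 1: (2500/13200)²·50.85²/589 = 0.15747
  stratum 2: (4700/13200)²·25.85²/1060 = 0.0799214
  stratum 3: (900/13200)²·9.99²/29 = 0.0159982
  stratum 4: (5100/13200)²·21.67²/874 = 0.0802045
V̂(ȳ_st) = 0.333594
SE(ȳ_st) = √0.333594 = 0.577576

ȳ_st ≈ 93.955, SE ≈ 0.578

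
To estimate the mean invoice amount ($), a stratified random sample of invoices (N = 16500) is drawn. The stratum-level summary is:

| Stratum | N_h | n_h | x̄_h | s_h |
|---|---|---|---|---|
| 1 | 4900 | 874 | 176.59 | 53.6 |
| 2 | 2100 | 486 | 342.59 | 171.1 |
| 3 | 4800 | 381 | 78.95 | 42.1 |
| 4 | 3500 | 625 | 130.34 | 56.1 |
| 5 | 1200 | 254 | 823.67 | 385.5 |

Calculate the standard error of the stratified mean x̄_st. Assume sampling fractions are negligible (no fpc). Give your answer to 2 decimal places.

SE(x̄_st) ≈ 2.23

V̂(x̄_st) = Σ W_h² s_h²/n_h, with W_h = N_h/N and N = 16500:
  stratum 1: (4900/16500)²·53.6²/874 = 0.289896
  stratum 2: (2100/16500)²·171.1²/486 = 0.975741
  stratum 3: (4800/16500)²·42.1²/381 = 0.393689
  stratum 4: (3500/16500)²·56.1²/625 = 0.226576
  stratum 5: (1200/16500)²·385.5²/254 = 3.09464
V̂(x̄_st) = 4.98054
SE(x̄_st) = √4.98054 = 2.23171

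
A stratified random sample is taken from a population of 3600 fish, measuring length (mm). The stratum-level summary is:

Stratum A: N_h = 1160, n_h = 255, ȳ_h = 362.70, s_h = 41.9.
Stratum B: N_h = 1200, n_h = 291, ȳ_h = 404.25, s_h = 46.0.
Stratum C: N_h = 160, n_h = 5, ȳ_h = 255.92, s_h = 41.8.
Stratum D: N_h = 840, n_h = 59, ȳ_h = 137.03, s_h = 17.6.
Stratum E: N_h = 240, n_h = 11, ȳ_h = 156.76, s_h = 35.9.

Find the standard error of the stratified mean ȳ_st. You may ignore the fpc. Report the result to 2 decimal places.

V̂(ȳ_st) = Σ W_h² s_h²/n_h, with W_h = N_h/N and N = 3600:
  stratum A: (1160/3600)²·41.9²/255 = 0.714824
  stratum B: (1200/3600)²·46.0²/291 = 0.807942
  stratum C: (160/3600)²·41.8²/5 = 0.690268
  stratum D: (840/3600)²·17.6²/59 = 0.285843
  stratum E: (240/3600)²·35.9²/11 = 0.520731
V̂(ȳ_st) = 3.01961
SE(ȳ_st) = √3.01961 = 1.7377

SE(ȳ_st) ≈ 1.74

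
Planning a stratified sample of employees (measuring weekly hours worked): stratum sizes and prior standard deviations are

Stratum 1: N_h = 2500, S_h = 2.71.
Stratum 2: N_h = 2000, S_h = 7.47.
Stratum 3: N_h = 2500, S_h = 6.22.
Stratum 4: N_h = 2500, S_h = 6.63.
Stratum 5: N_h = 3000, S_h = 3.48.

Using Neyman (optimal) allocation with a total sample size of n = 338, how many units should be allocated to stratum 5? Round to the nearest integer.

55

Neyman allocation: n_h = n · N_h S_h / Σ N_i S_i, with n = 338.
  stratum 1: N_h·S_h = 2500·2.71 = 6775.00
  stratum 2: N_h·S_h = 2000·7.47 = 14940.00
  stratum 3: N_h·S_h = 2500·6.22 = 15550.00
  stratum 4: N_h·S_h = 2500·6.63 = 16575.00
  stratum 5: N_h·S_h = 3000·3.48 = 10440.00
Σ N_h S_h = 64280.00
n for stratum 5 = 338·10440.00/64280.00 = 54.896 → 55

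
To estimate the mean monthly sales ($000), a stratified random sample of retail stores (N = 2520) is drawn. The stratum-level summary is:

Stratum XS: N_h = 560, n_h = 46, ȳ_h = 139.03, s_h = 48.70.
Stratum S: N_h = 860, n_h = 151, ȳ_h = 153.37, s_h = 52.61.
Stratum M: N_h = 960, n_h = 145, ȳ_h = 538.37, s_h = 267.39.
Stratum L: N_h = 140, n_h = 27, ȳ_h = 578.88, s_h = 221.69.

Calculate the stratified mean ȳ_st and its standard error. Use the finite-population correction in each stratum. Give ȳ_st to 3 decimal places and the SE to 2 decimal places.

ȳ_st ≈ 320.489, SE ≈ 8.33

ȳ_st = Σ W_h ȳ_h = (560·139.03 + 860·153.37 + 960·538.37 + 140·578.88)/2520 = 320.48944
V̂(ȳ_st) = Σ W_h² (1 − n_h/N_h) s_h²/n_h, with W_h = N_h/N and N = 2520:
  stratum XS: (560/2520)²·(1 − 46/560)·48.70²/46 = 2.33695
  stratum S: (860/2520)²·(1 − 151/860)·52.61²/151 = 1.75996
  stratum M: (960/2520)²·(1 − 145/960)·267.39²/145 = 60.7505
  stratum L: (140/2520)²·(1 − 27/140)·221.69²/27 = 4.53455
V̂(ȳ_st) = 69.382
SE(ȳ_st) = √69.382 = 8.32959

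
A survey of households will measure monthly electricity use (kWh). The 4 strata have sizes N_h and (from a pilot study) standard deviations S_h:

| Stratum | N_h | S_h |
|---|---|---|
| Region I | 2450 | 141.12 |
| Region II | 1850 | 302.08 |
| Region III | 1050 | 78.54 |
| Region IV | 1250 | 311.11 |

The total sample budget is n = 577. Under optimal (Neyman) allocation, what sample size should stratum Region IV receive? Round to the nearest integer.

Neyman allocation: n_h = n · N_h S_h / Σ N_i S_i, with n = 577.
  stratum Region I: N_h·S_h = 2450·141.12 = 345744.00
  stratum Region II: N_h·S_h = 1850·302.08 = 558848.00
  stratum Region III: N_h·S_h = 1050·78.54 = 82467.00
  stratum Region IV: N_h·S_h = 1250·311.11 = 388887.50
Σ N_h S_h = 1375946.50
n for stratum Region IV = 577·388887.50/1375946.50 = 163.079 → 163

163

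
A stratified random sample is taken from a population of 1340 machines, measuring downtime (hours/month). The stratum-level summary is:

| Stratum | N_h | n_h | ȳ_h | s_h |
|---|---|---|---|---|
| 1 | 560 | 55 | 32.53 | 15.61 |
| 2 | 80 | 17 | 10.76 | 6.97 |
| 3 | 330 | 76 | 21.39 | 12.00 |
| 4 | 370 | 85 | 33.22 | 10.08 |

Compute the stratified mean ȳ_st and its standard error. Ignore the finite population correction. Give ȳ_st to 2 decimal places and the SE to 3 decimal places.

ȳ_st = Σ W_h ȳ_h = (560·32.53 + 80·10.76 + 330·21.39 + 370·33.22)/1340 = 28.67739
V̂(ȳ_st) = Σ W_h² s_h²/n_h, with W_h = N_h/N and N = 1340:
  stratum 1: (560/1340)²·15.61²/55 = 0.773766
  stratum 2: (80/1340)²·6.97²/17 = 0.0101856
  stratum 3: (330/1340)²·12.00²/76 = 0.114912
  stratum 4: (370/1340)²·10.08²/85 = 0.0911373
V̂(ȳ_st) = 0.990001
SE(ȳ_st) = √0.990001 = 0.994988

ȳ_st ≈ 28.68, SE ≈ 0.995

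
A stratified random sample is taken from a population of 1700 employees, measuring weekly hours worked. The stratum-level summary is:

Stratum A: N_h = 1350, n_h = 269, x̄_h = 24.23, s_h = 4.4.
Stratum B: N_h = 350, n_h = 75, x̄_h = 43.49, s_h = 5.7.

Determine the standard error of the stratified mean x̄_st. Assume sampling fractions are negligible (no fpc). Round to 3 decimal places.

V̂(x̄_st) = Σ W_h² s_h²/n_h, with W_h = N_h/N and N = 1700:
  stratum A: (1350/1700)²·4.4²/269 = 0.0453861
  stratum B: (350/1700)²·5.7²/75 = 0.0183623
V̂(x̄_st) = 0.0637484
SE(x̄_st) = √0.0637484 = 0.252484

SE(x̄_st) ≈ 0.252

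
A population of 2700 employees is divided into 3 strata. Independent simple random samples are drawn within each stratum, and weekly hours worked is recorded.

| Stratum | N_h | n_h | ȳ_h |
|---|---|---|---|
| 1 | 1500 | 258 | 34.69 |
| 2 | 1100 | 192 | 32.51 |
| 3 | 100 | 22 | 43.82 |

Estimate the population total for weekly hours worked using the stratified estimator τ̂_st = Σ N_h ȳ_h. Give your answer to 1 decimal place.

τ̂_st = Σ N_h ȳ_h = 1500·34.69 + 1100·32.51 + 100·43.82 = 92178.0

τ̂_st ≈ 92178.0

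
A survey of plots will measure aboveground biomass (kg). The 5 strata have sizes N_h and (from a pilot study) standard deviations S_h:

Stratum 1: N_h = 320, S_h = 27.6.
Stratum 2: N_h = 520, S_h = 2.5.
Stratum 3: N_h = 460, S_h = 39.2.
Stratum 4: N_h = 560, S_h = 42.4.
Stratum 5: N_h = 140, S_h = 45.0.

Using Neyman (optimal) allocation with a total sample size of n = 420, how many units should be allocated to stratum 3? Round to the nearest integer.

Neyman allocation: n_h = n · N_h S_h / Σ N_i S_i, with n = 420.
  stratum 1: N_h·S_h = 320·27.6 = 8832.00
  stratum 2: N_h·S_h = 520·2.5 = 1300.00
  stratum 3: N_h·S_h = 460·39.2 = 18032.00
  stratum 4: N_h·S_h = 560·42.4 = 23744.00
  stratum 5: N_h·S_h = 140·45.0 = 6300.00
Σ N_h S_h = 58208.00
n for stratum 3 = 420·18032.00/58208.00 = 130.110 → 130

130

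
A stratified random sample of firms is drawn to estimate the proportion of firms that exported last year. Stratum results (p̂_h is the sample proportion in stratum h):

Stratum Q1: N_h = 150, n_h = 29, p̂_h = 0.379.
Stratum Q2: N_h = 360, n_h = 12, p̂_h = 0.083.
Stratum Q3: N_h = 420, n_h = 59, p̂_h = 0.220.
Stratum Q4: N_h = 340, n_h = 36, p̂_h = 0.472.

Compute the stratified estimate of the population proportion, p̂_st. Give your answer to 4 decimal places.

p̂_st ≈ 0.2674

N = 1270; stratum weights W_h = N_h/N.
p̂_st = Σ W_h p̂_h = (150·0.379 + 360·0.083 + 420·0.220 + 340·0.472)/1270 = 0.26741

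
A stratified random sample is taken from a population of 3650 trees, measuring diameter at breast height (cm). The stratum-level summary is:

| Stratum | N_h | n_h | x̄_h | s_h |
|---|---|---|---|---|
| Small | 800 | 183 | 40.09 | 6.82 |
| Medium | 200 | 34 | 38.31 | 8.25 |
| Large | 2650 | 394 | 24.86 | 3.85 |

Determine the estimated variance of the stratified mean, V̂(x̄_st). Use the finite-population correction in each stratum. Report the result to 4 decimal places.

V̂(x̄_st) ≈ 0.0313

V̂(x̄_st) = Σ W_h² (1 − n_h/N_h) s_h²/n_h, with W_h = N_h/N and N = 3650:
  stratum Small: (800/3650)²·(1 − 183/800)·6.82²/183 = 0.00941688
  stratum Medium: (200/3650)²·(1 − 34/200)·8.25²/34 = 0.00498863
  stratum Large: (2650/3650)²·(1 − 394/2650)·3.85²/394 = 0.016882
V̂(x̄_st) = 0.0312875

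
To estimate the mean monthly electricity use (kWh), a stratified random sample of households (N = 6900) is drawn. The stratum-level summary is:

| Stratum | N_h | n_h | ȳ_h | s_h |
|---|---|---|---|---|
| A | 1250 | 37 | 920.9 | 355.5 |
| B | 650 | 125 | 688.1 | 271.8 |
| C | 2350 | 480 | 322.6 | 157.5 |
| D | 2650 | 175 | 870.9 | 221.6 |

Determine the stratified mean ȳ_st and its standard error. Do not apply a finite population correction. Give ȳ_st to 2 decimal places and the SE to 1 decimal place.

ȳ_st = Σ W_h ȳ_h = (1250·920.9 + 650·688.1 + 2350·322.6 + 2650·870.9)/6900 = 675.99783
V̂(ȳ_st) = Σ W_h² s_h²/n_h, with W_h = N_h/N and N = 6900:
  stratum A: (1250/6900)²·355.5²/37 = 112.098
  stratum B: (650/6900)²·271.8²/125 = 5.24466
  stratum C: (2350/6900)²·157.5²/480 = 5.99456
  stratum D: (2650/6900)²·221.6²/175 = 41.39
V̂(ȳ_st) = 164.728
SE(ȳ_st) = √164.728 = 12.8346

ȳ_st ≈ 676.00, SE ≈ 12.8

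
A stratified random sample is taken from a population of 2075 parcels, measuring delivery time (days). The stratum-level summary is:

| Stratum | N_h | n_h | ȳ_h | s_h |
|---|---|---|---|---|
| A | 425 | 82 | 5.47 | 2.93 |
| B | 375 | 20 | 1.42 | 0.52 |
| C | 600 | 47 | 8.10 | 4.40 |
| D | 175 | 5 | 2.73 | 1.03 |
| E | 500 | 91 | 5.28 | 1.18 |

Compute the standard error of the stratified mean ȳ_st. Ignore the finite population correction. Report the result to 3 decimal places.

SE(ȳ_st) ≈ 0.204

V̂(ȳ_st) = Σ W_h² s_h²/n_h, with W_h = N_h/N and N = 2075:
  stratum A: (425/2075)²·2.93²/82 = 0.00439201
  stratum B: (375/2075)²·0.52²/20 = 0.000441574
  stratum C: (600/2075)²·4.40²/47 = 0.0344408
  stratum D: (175/2075)²·1.03²/5 = 0.00150919
  stratum E: (500/2075)²·1.18²/91 = 0.000888437
V̂(ȳ_st) = 0.0416721
SE(ȳ_st) = √0.0416721 = 0.204137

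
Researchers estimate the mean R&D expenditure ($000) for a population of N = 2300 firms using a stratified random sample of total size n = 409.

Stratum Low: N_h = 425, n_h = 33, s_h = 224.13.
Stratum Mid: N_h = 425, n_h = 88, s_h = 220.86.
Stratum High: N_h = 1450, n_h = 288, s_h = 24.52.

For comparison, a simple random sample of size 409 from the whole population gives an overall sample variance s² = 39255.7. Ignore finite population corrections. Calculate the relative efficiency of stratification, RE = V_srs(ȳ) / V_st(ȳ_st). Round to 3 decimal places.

V̂(ȳ_st) = Σ W_h² s_h²/n_h, with W_h = N_h/N and N = 2300:
  stratum Low: (425/2300)²·224.13²/33 = 51.9766
  stratum Mid: (425/2300)²·220.86²/88 = 18.9266
  stratum High: (1450/2300)²·24.52²/288 = 0.829715
V_st = 71.733
V_srs = s²/n = 39255.7/409 = 95.9797
Relative efficiency = V_srs / V_st = 95.9797/71.733 = 1.3380

RE ≈ 1.338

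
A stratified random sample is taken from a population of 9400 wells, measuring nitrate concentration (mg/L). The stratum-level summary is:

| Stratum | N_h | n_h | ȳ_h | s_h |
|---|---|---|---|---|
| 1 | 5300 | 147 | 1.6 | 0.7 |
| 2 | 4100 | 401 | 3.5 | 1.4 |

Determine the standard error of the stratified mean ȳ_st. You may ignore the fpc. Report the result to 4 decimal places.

V̂(ȳ_st) = Σ W_h² s_h²/n_h, with W_h = N_h/N and N = 9400:
  stratum 1: (5300/9400)²·0.7²/147 = 0.00105968
  stratum 2: (4100/9400)²·1.4²/401 = 0.000929873
V̂(ȳ_st) = 0.00198955
SE(ȳ_st) = √0.00198955 = 0.0446044

SE(ȳ_st) ≈ 0.0446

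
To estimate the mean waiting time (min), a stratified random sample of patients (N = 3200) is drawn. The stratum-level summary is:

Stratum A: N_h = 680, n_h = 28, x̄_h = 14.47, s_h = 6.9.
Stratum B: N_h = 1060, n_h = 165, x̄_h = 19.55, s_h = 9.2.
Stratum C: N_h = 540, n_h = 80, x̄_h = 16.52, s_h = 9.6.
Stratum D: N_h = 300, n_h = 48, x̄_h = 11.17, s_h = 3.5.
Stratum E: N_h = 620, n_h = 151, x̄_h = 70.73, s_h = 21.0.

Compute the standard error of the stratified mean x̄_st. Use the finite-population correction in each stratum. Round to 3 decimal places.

SE(x̄_st) ≈ 0.484

V̂(x̄_st) = Σ W_h² (1 − n_h/N_h) s_h²/n_h, with W_h = N_h/N and N = 3200:
  stratum A: (680/3200)²·(1 − 28/680)·6.9²/28 = 0.0736202
  stratum B: (1060/3200)²·(1 − 165/1060)·9.2²/165 = 0.0475248
  stratum C: (540/3200)²·(1 − 80/540)·9.6²/80 = 0.027945
  stratum D: (300/3200)²·(1 − 48/300)·3.5²/48 = 0.00188416
  stratum E: (620/3200)²·(1 − 151/620)·21.0²/151 = 0.0829328
V̂(x̄_st) = 0.233907
SE(x̄_st) = √0.233907 = 0.483639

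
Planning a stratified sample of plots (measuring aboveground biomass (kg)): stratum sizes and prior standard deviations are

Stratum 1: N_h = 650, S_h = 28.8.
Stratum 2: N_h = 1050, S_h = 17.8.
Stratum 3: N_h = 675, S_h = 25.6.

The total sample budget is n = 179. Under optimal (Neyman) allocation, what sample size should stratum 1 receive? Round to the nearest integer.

Neyman allocation: n_h = n · N_h S_h / Σ N_i S_i, with n = 179.
  stratum 1: N_h·S_h = 650·28.8 = 18720.00
  stratum 2: N_h·S_h = 1050·17.8 = 18690.00
  stratum 3: N_h·S_h = 675·25.6 = 17280.00
Σ N_h S_h = 54690.00
n for stratum 1 = 179·18720.00/54690.00 = 61.270 → 61

61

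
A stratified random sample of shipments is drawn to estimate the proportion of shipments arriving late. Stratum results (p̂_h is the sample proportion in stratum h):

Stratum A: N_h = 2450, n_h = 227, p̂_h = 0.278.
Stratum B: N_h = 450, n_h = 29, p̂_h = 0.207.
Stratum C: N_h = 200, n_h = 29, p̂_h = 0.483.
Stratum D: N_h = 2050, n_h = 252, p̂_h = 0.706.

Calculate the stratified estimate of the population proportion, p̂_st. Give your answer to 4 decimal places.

N = 5150; stratum weights W_h = N_h/N.
p̂_st = Σ W_h p̂_h = (2450·0.278 + 450·0.207 + 200·0.483 + 2050·0.706)/5150 = 0.45013

p̂_st ≈ 0.4501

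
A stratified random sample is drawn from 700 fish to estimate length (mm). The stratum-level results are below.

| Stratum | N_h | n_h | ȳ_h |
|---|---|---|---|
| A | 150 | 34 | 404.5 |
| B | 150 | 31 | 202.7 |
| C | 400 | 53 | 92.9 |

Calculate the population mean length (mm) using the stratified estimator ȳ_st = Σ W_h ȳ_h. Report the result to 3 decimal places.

N = Σ N_h = 700. Stratum weights W_h = N_h/N.
ȳ_st = (150·404.5 + 150·202.7 + 400·92.9) / 700 = 183.20000

ȳ_st ≈ 183.200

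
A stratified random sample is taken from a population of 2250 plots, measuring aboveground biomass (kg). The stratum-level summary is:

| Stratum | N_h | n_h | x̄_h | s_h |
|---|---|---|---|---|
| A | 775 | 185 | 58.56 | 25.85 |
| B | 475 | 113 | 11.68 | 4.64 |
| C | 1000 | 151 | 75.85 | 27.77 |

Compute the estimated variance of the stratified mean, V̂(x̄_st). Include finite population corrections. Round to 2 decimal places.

V̂(x̄_st) ≈ 1.19

V̂(x̄_st) = Σ W_h² (1 − n_h/N_h) s_h²/n_h, with W_h = N_h/N and N = 2250:
  stratum A: (775/2250)²·(1 − 185/775)·25.85²/185 = 0.326241
  stratum B: (475/2250)²·(1 − 113/475)·4.64²/113 = 0.00647135
  stratum C: (1000/2250)²·(1 − 151/1000)·27.77²/151 = 0.85648
V̂(x̄_st) = 1.18919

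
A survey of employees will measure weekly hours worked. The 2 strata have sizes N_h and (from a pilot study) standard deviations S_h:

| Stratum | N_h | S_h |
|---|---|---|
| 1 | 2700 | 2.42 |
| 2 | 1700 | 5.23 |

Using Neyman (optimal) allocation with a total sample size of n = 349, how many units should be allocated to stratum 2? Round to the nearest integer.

201

Neyman allocation: n_h = n · N_h S_h / Σ N_i S_i, with n = 349.
  stratum 1: N_h·S_h = 2700·2.42 = 6534.00
  stratum 2: N_h·S_h = 1700·5.23 = 8891.00
Σ N_h S_h = 15425.00
n for stratum 2 = 349·8891.00/15425.00 = 201.164 → 201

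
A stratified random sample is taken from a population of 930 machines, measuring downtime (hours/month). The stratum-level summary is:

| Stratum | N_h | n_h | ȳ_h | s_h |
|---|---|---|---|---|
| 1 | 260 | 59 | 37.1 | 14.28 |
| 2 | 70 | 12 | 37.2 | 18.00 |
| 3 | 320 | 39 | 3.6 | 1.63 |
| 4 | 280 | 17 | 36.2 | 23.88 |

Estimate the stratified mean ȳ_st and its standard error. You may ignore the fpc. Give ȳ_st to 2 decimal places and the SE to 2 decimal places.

ȳ_st = Σ W_h ȳ_h = (260·37.1 + 70·37.2 + 320·3.6 + 280·36.2)/930 = 25.30968
V̂(ȳ_st) = Σ W_h² s_h²/n_h, with W_h = N_h/N and N = 930:
  stratum 1: (260/930)²·14.28²/59 = 0.270138
  stratum 2: (70/930)²·18.00²/12 = 0.152966
  stratum 3: (320/930)²·1.63²/39 = 0.00806575
  stratum 4: (280/930)²·23.88²/17 = 3.04067
V̂(ȳ_st) = 3.47184
SE(ȳ_st) = √3.47184 = 1.86329

ȳ_st ≈ 25.31, SE ≈ 1.86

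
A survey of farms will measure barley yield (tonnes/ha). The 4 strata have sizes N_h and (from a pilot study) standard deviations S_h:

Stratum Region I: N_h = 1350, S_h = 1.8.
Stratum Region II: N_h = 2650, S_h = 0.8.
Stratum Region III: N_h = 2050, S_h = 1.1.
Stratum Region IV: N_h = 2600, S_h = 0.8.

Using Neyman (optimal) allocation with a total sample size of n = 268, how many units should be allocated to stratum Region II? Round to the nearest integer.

Neyman allocation: n_h = n · N_h S_h / Σ N_i S_i, with n = 268.
  stratum Region I: N_h·S_h = 1350·1.8 = 2430.00
  stratum Region II: N_h·S_h = 2650·0.8 = 2120.00
  stratum Region III: N_h·S_h = 2050·1.1 = 2255.00
  stratum Region IV: N_h·S_h = 2600·0.8 = 2080.00
Σ N_h S_h = 8885.00
n for stratum Region II = 268·2120.00/8885.00 = 63.946 → 64

64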